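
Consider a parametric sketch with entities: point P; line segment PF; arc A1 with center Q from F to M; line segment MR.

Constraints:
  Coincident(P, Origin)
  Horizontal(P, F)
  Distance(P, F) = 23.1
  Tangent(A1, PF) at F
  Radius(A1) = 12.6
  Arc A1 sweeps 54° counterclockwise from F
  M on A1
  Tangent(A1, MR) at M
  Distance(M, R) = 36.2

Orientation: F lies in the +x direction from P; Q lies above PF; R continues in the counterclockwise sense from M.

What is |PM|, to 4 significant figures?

33.70

Tangency of A1 to PF means the radius QF is perpendicular to PF, so Q = F + (0, 12.6) = (23.10, 12.60). On A1, F sits at bearing -90° from Q; a 54° counterclockwise sweep puts M at bearing -36°, so M = Q + 12.6·(cos -36°, sin -36°) = (33.29, 5.194). Then |PM| = |M − P| = 33.70.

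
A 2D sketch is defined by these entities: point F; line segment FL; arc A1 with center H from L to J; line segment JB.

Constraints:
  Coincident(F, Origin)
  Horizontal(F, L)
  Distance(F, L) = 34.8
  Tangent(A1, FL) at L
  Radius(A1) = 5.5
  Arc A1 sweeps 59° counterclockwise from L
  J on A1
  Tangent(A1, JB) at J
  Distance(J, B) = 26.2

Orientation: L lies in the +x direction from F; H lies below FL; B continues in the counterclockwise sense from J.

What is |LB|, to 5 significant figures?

31.029

On A1, L sits at bearing 90° from H; a 59° counterclockwise sweep puts J at bearing 149°, so J = H + 5.5·(cos 149°, sin 149°) = (30.086, -2.6673). Since A1 is tangent to JB there, HJ ⟂ JB, so JB runs along (−sin 149°, cos 149°); with |JB| = 26.2, B = (16.592, -25.125). Then |LB| = |B − L| = 31.029.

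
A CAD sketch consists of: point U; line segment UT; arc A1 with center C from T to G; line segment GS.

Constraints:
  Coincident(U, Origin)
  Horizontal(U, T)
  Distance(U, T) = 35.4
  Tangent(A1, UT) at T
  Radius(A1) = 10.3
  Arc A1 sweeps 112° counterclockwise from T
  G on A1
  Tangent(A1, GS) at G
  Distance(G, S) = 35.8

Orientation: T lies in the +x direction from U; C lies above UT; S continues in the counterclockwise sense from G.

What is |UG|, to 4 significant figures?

47.13

U is at the origin; U and T share the same y with |UT| = 35.4 and T on the +x side, so T = (35.40, 0.000). The tangent condition forces CT to be normal to UT, so C = T + (0, 10.3) = (35.40, 10.30). On A1, T sits at bearing -90° from C; a 112° counterclockwise sweep puts G at bearing 22°, so G = C + 10.3·(cos 22°, sin 22°) = (44.95, 14.16). Then |UG| = |G − U| = 47.13.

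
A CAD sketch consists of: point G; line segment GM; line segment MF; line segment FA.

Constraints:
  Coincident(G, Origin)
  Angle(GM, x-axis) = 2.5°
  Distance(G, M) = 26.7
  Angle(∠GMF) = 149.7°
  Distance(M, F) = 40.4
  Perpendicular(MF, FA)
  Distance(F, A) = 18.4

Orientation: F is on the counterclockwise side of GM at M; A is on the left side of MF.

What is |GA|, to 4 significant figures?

63.64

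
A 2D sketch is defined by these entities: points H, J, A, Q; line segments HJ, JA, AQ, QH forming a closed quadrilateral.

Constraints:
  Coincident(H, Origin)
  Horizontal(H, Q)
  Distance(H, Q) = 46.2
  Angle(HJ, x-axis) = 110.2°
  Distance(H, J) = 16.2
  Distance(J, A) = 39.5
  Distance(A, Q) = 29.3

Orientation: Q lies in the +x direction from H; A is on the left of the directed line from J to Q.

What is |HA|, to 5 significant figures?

41.490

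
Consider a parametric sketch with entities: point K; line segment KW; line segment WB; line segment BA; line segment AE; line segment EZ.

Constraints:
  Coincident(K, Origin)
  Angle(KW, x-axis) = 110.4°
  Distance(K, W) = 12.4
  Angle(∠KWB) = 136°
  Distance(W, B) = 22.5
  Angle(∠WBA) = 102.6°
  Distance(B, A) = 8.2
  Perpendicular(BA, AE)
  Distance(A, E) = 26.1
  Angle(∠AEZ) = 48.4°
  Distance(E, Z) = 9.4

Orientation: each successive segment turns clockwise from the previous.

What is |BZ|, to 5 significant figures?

19.894

The perpendicularity gives AE at right angles to BA, so AE runs at -101.00°; with |AE| = 26.1, E = (7.7548, 5.0554). ∠AEZ = 48.4° gives EZ at 127.40° from the x-axis; with |EZ| = 9.4, Z = (2.0455, 12.523). Then |BZ| = |Z − B| = 19.894.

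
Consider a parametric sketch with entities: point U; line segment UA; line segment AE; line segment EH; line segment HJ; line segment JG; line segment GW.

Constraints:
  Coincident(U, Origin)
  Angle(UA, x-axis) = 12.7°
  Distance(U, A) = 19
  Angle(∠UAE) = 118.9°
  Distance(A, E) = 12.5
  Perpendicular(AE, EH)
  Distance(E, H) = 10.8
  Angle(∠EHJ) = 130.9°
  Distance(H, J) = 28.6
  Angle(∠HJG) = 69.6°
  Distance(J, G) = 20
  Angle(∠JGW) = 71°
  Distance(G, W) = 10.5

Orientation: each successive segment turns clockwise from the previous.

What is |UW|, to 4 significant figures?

7.076

U is at the origin; UA runs at 12.7° with length 19.0, so A = (18.54, 4.177). ∠UAE = 118.9° gives AE at -48.40° from the x-axis; with |AE| = 12.5, E = (26.83, -5.170). The perpendicularity gives EH at right angles to AE, so EH runs at -138.4°; with |EH| = 10.8, H = (18.76, -12.34). ∠EHJ = 130.9° gives HJ at 172.5° from the x-axis; with |HJ| = 28.6, J = (-9.597, -8.608). ∠HJG = 69.6° gives JG at 62.10° from the x-axis; with |JG| = 20.0, G = (-0.2387, 9.068). ∠JGW = 71.0° gives GW at -46.90° from the x-axis; with |GW| = 10.5, W = (6.936, 1.401). Then |UW| = |W − U| = 7.076.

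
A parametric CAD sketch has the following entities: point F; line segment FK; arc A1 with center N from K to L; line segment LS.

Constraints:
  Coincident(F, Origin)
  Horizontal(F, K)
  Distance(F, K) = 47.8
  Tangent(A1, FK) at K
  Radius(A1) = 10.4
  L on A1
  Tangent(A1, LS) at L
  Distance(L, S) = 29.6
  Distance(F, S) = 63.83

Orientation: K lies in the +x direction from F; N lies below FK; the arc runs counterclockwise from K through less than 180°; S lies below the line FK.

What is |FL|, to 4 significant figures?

40.53

F is at the origin; FK is horizontal with |FK| = 47.8 and K on the +x side, so K = (47.80, 0.000). Since A1 is tangent to FK there, NK ⟂ FK, so N = K + (0, -10.4) = (47.80, -10.40). Since NL ⟂ LS (tangency), |NS| = √(10.4² + 29.6²) = 31.37 regardless of where L sits on A1. So S lies on both circle(F, 63.83) and circle(N, 31.37); the below-FK intersection is S = (48.26, -41.77). L is the foot of the tangent from S: L = (38.04, -13.99).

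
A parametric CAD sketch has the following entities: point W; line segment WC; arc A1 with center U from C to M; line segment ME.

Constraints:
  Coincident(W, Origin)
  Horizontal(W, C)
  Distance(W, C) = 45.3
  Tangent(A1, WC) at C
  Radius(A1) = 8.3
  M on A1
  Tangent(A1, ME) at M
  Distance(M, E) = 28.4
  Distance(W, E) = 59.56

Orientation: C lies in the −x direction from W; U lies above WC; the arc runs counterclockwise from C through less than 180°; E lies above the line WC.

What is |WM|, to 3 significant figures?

38.9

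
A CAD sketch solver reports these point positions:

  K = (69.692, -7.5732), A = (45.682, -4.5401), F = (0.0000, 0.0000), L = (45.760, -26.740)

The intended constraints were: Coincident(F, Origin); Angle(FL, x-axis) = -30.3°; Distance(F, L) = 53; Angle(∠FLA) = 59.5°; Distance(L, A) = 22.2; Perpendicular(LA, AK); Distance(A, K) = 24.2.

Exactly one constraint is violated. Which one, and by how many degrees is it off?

Perpendicular(LA, AK) — off by 7.40°.

F = (0.00, 0.00) ✓; FL at -30.30° ✓; |FL| = 53.00 ✓; ∠FLA = 59.50° ✓; |LA| = 22.20 ✓; ∠(LA, AK) = 97.40° ✗; |AK| = 24.20 ✓.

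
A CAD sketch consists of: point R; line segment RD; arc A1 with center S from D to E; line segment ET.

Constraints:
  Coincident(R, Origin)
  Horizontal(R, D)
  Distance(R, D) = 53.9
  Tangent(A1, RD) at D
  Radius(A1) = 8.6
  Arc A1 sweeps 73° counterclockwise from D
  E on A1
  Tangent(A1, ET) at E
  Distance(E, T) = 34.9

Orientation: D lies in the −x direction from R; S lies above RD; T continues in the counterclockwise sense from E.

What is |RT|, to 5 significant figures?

53.060

R is at the origin; RD is horizontal with |RD| = 53.9 and D on the −x side, so D = (-53.900, 0.0000). The tangent condition forces SD to be normal to RD, so S = D + (0, 8.6) = (-53.900, 8.6000). On A1, D sits at bearing -90° from S; a 73° counterclockwise sweep puts E at bearing -17°, so E = S + 8.6·(cos -17°, sin -17°) = (-45.676, 6.0856). The tangent condition forces SE to be normal to ET, so ET runs along (−sin -17°, cos -17°); with |ET| = 34.9, T = (-35.472, 39.461). Then |RT| = |T − R| = 53.060.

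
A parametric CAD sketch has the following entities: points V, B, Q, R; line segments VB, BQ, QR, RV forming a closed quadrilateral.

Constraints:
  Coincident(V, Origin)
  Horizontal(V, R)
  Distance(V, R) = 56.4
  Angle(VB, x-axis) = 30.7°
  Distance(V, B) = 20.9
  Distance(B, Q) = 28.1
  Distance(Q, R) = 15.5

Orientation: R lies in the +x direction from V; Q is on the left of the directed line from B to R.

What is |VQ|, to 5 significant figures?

47.482

V is at the origin; VR is horizontal with |VR| = 56.4 and R in +x, so R = (56.4, 0). VB runs at 30.7° with |VB| = 20.9, so B = (17.971, 10.670). Q is determined by |BQ| = 28.1 and |QR| = 15.5 together: it lies at the intersection of circle(B, 28.1) and circle(R, 15.5). With |BR| = 39.883, the foot of the radical line on BR is 26.829 from B and the perpendicular offset is √(28.1² − 26.829²) = 8.3567. Taking the left-of-BR solution: Q = (46.057, 11.545).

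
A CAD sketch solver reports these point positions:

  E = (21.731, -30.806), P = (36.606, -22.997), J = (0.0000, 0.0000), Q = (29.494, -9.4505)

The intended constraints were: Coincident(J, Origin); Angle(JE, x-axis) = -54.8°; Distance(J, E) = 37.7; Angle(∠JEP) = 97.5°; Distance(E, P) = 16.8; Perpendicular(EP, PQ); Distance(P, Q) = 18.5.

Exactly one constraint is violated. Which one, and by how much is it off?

Distance(P, Q) = 18.5 — off by 3.20.

J = (0.00, 0.00) ✓; JE at -54.80° ✓; |JE| = 37.70 ✓; ∠JEP = 97.50° ✓; |EP| = 16.80 ✓; ∠(EP, PQ) = 90.00° ✓; |PQ| = 15.30 ✗.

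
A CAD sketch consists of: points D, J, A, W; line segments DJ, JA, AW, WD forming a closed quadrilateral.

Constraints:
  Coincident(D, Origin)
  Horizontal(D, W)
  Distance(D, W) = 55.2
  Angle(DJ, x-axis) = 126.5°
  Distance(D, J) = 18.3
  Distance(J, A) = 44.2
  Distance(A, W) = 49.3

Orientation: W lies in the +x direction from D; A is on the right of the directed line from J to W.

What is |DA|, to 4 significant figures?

26.06

D is at the origin; D and W share the same y with |DW| = 55.2 and W in +x, so W = (55.2, 0). DJ runs at 126.5° with |DJ| = 18.3, so J = (-10.89, 14.71). A is determined by |JA| = 44.2 and |AW| = 49.3 together: it lies at the intersection of circle(J, 44.2) and circle(W, 49.3). With |JW| = 67.70, the foot of the radical line on JW is 30.33 from J and the perpendicular offset is √(44.2² − 30.33²) = 32.15. Taking the right-of-JW solution: A = (11.73, -23.26).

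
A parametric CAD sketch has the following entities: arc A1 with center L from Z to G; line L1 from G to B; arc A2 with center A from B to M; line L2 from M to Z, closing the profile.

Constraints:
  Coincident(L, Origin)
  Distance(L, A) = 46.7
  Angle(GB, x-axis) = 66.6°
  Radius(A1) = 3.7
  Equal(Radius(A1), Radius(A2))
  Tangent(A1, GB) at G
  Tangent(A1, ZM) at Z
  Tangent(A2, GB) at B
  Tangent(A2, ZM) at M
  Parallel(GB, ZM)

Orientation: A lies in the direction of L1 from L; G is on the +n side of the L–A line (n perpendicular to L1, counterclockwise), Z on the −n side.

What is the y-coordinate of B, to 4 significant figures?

44.33

The slot axis is L1's direction at 66.6°, so u = (cos 66.6°, sin 66.6°) = (0.3971, 0.9178) and n = (−sin 66.6°, cos 66.6°) = (-0.9178, 0.3971). L is at the origin and A lies 46.7 along u from L, so A = 46.7·u = (18.55, 42.86). Tangency of A1 to both parallel lines with radius 3.7 puts G and Z at L ± 3.7·n: G = (-3.396, 1.469), Z = (3.396, -1.469). Equal radii place B and M the same way about A: B = A + 3.7·n = (15.15, 44.33), M = A − 3.7·n = (21.94, 41.39). So B.y = 44.33.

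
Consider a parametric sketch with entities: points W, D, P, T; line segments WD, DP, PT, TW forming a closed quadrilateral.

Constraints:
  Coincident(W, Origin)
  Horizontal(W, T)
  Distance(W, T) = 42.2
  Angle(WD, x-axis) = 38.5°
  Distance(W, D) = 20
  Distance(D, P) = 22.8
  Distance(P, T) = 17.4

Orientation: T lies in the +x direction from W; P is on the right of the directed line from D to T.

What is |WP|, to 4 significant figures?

27.60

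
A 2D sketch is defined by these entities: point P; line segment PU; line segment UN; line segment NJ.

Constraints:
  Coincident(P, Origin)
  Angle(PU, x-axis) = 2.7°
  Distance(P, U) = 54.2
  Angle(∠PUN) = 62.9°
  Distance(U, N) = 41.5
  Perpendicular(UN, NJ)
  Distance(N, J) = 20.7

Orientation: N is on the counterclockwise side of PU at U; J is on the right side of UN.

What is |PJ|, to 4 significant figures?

70.97

P is at the origin; PU runs at 2.7° with length 54.2, so U = 54.2·(cos 2.7°, sin 2.7°) = (54.14, 2.553). ∠PUN = 62.9°, so UN runs at 2.7° + (180° − 62.9°) = 119.8° from the x-axis; with |UN| = 41.5, N = U + 41.5·(cos 119.8°, sin 119.8°) = (33.52, 38.57). UN ⟂ NJ; with |NJ| = 20.7 on the right of UN, J = N + 20.7·(0.8678, 0.4970) = (51.48, 48.85). Then |PJ| = |J − P| = 70.97.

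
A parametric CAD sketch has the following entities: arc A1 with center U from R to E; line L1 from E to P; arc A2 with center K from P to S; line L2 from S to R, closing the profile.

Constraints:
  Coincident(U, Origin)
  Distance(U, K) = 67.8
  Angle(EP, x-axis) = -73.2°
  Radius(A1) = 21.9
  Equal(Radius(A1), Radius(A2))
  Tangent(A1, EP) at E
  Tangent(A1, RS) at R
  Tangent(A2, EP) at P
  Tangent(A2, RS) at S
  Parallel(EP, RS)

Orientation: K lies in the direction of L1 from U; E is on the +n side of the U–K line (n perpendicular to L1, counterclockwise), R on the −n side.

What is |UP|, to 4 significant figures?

71.25

The slot axis is L1's direction at -73.2°, so u = (cos -73.2°, sin -73.2°) = (0.2890, -0.9573) and n = (−sin -73.2°, cos -73.2°) = (0.9573, 0.2890). U is at the origin and K lies 67.8 along u from U, so K = 67.8·u = (19.60, -64.91). Tangency of A1 to both parallel lines with radius 21.9 puts E and R at U ± 21.9·n: E = (20.97, 6.330), R = (-20.97, -6.330). Equal radii place P and S the same way about K: P = K + 21.9·n = (40.56, -58.58), S = K − 21.9·n = (-1.369, -71.24). Then |UP| = |P − U| = 71.25.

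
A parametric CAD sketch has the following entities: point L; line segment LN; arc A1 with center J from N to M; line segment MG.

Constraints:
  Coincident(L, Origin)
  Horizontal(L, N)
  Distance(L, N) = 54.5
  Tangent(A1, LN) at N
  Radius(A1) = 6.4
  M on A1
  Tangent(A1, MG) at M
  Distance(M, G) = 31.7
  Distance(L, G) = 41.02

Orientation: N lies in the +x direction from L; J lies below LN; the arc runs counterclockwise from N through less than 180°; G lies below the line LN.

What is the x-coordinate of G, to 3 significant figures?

30.2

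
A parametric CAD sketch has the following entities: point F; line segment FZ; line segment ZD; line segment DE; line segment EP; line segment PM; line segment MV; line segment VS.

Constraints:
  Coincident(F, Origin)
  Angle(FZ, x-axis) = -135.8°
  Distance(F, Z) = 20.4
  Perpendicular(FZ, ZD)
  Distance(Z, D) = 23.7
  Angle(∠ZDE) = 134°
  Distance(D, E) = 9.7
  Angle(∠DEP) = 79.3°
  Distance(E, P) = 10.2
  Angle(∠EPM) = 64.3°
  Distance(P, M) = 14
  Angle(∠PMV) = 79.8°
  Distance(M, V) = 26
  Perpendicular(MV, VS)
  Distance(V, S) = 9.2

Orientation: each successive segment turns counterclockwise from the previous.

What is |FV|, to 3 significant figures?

50.4

F is at the origin; FZ runs at -135.8° with length 20.4, so Z = (-14.6, -14.2). FZ is perpendicular to ZD, so ZD runs at -45.8°; with |ZD| = 23.7, D = (1.90, -31.2). ∠ZDE = 134.0° gives DE at 0.200° from the x-axis; with |DE| = 9.7, E = (11.6, -31.2). ∠DEP = 79.3° gives EP at 101° from the x-axis; with |EP| = 10.2, P = (9.67, -21.2). ∠EPM = 64.3° gives PM at -143° from the x-axis; with |PM| = 14.0, M = (-1.57, -29.5). ∠PMV = 79.8° gives MV at -43.2° from the x-axis; with |MV| = 26.0, V = (17.4, -47.3). Then |FV| = |V − F| = 50.4.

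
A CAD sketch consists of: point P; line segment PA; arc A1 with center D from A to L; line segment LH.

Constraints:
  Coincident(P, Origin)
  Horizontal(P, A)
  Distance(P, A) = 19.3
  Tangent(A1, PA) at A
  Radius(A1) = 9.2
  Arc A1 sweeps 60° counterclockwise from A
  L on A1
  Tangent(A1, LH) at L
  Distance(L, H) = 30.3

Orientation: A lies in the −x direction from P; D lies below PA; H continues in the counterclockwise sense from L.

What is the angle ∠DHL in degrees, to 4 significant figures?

16.89°

P is at the origin; P and A share the same y with |PA| = 19.3 and A on the −x side, so A = (-19.30, 0.000). The tangent condition forces DA to be normal to PA, so D = A + (0, -9.2) = (-19.30, -9.200). On A1, A sits at bearing 90° from D; a 60° counterclockwise sweep puts L at bearing 150°, so L = D + 9.2·(cos 150°, sin 150°) = (-27.27, -4.600). The tangent condition forces DL to be normal to LH, so LH runs along (−sin 150°, cos 150°); with |LH| = 30.3, H = (-42.42, -30.84). Then cos ∠DHL = HD·HL / (|HD||HL|), giving 16.89°.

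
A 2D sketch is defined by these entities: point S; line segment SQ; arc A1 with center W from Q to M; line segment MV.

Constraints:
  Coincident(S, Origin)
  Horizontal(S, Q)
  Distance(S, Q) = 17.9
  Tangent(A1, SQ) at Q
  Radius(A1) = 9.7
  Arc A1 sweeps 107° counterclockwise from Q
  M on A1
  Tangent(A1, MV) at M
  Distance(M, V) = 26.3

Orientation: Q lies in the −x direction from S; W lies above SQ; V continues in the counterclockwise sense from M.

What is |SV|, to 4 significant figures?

41.07

S is at the origin; SQ is horizontal with |SQ| = 17.9 and Q on the −x side, so Q = (-17.90, 0.000). Tangency of A1 to SQ means the radius WQ is perpendicular to SQ, so W = Q + (0, 9.7) = (-17.90, 9.700). On A1, Q sits at bearing -90° from W; a 107° counterclockwise sweep puts M at bearing 17°, so M = W + 9.7·(cos 17°, sin 17°) = (-8.624, 12.54). Since A1 is tangent to MV there, WM ⟂ MV, so MV runs along (−sin 17°, cos 17°); with |MV| = 26.3, V = (-16.31, 37.69). Then |SV| = |V − S| = 41.07.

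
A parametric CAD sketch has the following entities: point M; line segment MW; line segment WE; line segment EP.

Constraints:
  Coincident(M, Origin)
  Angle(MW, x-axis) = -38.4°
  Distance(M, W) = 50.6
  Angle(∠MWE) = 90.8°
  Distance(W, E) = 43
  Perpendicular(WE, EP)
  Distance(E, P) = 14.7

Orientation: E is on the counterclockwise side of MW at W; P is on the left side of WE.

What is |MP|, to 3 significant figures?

56.6

M is at the origin; MW runs at -38.4° with length 50.6, so W = 50.6·(cos -38.4°, sin -38.4°) = (39.7, -31.4). ∠MWE = 90.8°, so WE runs at -38.4° + (180° − 90.8°) = 50.8° from the x-axis; with |WE| = 43.0, E = W + 43.0·(cos 50.8°, sin 50.8°) = (66.8, 1.89). The perpendicularity gives EP at right angles to WE; with |EP| = 14.7 on the left of WE, P = E + 14.7·(-0.775, 0.632) = (55.4, 11.2). Then |MP| = |P − M| = 56.6.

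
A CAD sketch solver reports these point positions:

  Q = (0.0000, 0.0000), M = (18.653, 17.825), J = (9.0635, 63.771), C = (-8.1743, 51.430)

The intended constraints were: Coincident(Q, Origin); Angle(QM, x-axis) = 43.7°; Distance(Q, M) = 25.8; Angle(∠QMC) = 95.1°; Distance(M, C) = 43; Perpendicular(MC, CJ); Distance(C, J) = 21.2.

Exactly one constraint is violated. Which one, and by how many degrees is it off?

Perpendicular(MC, CJ) — off by 3.00°.

Q = (0.00, 0.00) ✓; QM at 43.70° ✓; |QM| = 25.80 ✓; ∠QMC = 95.10° ✓; |MC| = 43.00 ✓; ∠(MC, CJ) = 93.00° ✗; |CJ| = 21.20 ✓.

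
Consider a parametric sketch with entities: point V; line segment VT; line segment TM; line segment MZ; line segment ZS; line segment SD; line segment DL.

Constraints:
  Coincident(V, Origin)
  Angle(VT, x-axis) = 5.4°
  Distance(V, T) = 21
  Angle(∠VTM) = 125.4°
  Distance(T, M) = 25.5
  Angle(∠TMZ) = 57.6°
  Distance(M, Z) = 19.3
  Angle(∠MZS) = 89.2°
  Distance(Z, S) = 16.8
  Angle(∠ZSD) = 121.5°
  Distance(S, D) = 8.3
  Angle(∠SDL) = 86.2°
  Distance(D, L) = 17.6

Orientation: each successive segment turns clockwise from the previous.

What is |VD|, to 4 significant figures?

22.76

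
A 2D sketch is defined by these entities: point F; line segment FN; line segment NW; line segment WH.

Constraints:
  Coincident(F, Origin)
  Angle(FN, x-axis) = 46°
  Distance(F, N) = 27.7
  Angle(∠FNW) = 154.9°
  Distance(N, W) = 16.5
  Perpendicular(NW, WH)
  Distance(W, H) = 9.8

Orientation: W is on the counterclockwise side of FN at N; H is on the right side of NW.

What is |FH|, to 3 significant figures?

46.8

∠FNW = 154.9°, so NW runs at 46.0° + (180° − 154.9°) = 71.1° from the x-axis; with |NW| = 16.5, W = N + 16.5·(cos 71.1°, sin 71.1°) = (24.6, 35.5). NW is perpendicular to WH; with |WH| = 9.8 on the right of NW, H = W + 9.8·(0.946, -0.324) = (33.9, 32.4). Then |FH| = |H − F| = 46.8.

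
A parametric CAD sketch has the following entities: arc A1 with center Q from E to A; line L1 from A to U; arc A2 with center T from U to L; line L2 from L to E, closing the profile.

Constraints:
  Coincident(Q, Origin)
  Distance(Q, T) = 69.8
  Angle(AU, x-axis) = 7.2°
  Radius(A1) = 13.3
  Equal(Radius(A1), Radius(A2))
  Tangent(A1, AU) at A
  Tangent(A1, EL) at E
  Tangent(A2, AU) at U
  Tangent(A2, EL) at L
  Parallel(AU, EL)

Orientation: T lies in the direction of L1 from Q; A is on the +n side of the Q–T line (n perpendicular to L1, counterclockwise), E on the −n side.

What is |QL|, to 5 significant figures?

71.056

The slot axis is L1's direction at 7.2°, so u = (cos 7.2°, sin 7.2°) = (0.99211, 0.12533) and n = (−sin 7.2°, cos 7.2°) = (-0.12533, 0.99211). Q is at the origin and T lies 69.8 along u from Q, so T = 69.8·u = (69.250, 8.7483). Tangency of A1 to both parallel lines with radius 13.3 puts A and E at Q ± 13.3·n: A = (-1.6669, 13.195), E = (1.6669, -13.195). Equal radii place U and L the same way about T: U = T + 13.3·n = (67.583, 21.943), L = T − 13.3·n = (70.917, -4.4469). Then |QL| = |L − Q| = 71.056.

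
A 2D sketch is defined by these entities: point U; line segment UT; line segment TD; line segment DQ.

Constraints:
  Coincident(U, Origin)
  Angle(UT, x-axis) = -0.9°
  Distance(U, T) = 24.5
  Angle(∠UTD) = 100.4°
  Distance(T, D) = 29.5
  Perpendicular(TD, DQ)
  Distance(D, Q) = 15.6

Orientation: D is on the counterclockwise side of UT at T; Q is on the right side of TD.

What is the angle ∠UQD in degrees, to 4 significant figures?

40.51°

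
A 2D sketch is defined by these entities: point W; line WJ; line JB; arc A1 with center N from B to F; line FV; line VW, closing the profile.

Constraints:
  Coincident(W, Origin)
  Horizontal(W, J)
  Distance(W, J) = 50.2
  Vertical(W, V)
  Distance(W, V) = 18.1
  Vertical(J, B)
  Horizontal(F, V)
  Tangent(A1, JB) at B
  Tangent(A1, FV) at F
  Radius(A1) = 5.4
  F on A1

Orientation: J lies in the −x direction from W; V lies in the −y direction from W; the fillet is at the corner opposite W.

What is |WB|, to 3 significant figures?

51.8

W is at the origin; W and J share the same y with |WJ| = 50.2 and J on the −x side, so J = (-50.2, 0.00). WV is vertical with |WV| = 18.1 and V on the −y side, so V = (0.00, -18.1). The virtual corner opposite W is at (-50.2, -18.1). Tangency of A1 to JB means the radius NB is perpendicular to JB and the tangent condition forces NF to be normal to FV, with radius 5.4, so the center N sits 5.4 in from both sides at N = (-44.8, -12.7). That places the tangent points at B = (-50.2, -12.7) on JB and F = (-44.8, -18.1) on FV. Then |WB| = |B − W| = 51.8.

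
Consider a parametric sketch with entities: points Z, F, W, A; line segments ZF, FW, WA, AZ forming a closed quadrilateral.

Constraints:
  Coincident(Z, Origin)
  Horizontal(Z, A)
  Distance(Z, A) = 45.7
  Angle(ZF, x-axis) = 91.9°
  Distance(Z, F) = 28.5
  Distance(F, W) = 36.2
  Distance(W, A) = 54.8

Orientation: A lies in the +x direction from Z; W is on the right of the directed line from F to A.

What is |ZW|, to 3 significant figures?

11.1

Z is at the origin; ZA is horizontal with |ZA| = 45.7 and A in +x, so A = (45.7, 0). ZF runs at 91.9° with |ZF| = 28.5, so F = (-0.945, 28.5). W is determined by |FW| = 36.2 and |WA| = 54.8 together: it lies at the intersection of circle(F, 36.2) and circle(A, 54.8). With |FA| = 54.7, the foot of the radical line on FA is 11.8 from F and the perpendicular offset is √(36.2² − 11.8²) = 34.2. Taking the right-of-FA solution: W = (-8.67, -6.88).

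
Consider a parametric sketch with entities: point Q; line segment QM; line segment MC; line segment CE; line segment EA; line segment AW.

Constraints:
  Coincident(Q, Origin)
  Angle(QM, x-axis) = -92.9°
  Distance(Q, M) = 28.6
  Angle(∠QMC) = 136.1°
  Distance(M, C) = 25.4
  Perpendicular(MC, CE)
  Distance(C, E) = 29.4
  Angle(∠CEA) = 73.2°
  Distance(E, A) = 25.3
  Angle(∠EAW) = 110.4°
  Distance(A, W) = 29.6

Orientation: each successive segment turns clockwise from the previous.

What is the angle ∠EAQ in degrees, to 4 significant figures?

169.1°

Q is at the origin; QM runs at -92.9° with length 28.6, so M = (-1.447, -28.56). ∠QMC = 136.1° gives MC at -136.8° from the x-axis; with |MC| = 25.4, C = (-19.96, -45.95). MC ⟂ CE, so CE runs at 133.2°; with |CE| = 29.4, E = (-40.09, -24.52). ∠CEA = 73.2° gives EA at 26.40° from the x-axis; with |EA| = 25.3, A = (-17.43, -13.27). Then cos ∠EAQ = AE·AQ / (|AE||AQ|), giving 169.1°.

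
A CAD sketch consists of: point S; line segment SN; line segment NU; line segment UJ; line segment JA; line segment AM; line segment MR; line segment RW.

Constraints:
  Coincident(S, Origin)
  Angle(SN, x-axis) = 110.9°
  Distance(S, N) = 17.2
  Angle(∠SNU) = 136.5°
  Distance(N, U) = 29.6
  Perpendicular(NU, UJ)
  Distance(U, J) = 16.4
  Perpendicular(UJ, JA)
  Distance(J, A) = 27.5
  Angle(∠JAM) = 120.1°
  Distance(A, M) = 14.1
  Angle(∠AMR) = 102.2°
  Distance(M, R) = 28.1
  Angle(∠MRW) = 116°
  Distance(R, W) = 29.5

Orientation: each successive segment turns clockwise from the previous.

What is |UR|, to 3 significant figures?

20.2

∠JAM = 120.1° gives AM at -172° from the x-axis; with |AM| = 14.1, M = (-4.17, 9.86). ∠AMR = 102.2° gives MR at 110° from the x-axis; with |MR| = 28.1, R = (-13.6, 36.3). Then |UR| = |R − U| = 20.2.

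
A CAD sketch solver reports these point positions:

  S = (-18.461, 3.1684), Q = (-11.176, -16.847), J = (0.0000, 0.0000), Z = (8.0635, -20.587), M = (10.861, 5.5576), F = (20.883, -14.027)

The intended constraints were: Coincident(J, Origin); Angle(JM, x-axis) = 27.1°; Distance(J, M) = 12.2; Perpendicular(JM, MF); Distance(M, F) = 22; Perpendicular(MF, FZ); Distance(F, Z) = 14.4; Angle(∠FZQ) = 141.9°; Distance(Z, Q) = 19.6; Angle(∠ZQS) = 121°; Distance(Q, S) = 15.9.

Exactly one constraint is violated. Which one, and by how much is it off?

Distance(Q, S) = 15.9 — off by 5.40.

J = (0.00, 0.00) ✓; JM at 27.10° ✓; |JM| = 12.20 ✓; ∠(JM, MF) = 90.00° ✓; |MF| = 22.00 ✓; ∠(MF, FZ) = 90.00° ✓; |FZ| = 14.40 ✓; ∠FZQ = 141.9° ✓; |ZQ| = 19.60 ✓; ∠ZQS = 121.0° ✓; |QS| = 21.30 ✗.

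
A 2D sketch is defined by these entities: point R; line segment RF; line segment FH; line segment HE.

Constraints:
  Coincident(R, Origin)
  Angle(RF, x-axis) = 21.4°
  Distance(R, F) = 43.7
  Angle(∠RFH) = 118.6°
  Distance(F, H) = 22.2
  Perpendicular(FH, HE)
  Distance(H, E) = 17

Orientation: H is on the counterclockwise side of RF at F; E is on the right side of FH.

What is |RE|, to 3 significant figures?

70.2

∠RFH = 118.6°, so FH runs at 21.4° + (180° − 118.6°) = 82.8° from the x-axis; with |FH| = 22.2, H = F + 22.2·(cos 82.8°, sin 82.8°) = (43.5, 38.0). The perpendicularity gives HE at right angles to FH; with |HE| = 17.0 on the right of FH, E = H + 17.0·(0.992, -0.125) = (60.3, 35.8). Then |RE| = |E − R| = 70.2.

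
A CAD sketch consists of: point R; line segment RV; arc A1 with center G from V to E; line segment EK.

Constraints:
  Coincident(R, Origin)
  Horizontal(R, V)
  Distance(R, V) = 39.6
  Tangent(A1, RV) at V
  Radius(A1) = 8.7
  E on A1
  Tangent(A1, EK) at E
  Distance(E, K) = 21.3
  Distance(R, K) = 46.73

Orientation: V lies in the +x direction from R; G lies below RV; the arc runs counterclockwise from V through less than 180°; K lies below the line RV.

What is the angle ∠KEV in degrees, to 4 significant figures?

129.9°

R is at the origin; R and V share the same y with |RV| = 39.6 and V on the +x side, so V = (39.60, 0.000). Tangency of A1 to RV means the radius GV is perpendicular to RV, so G = V + (0, -8.7) = (39.60, -8.700). Since GE ⟂ EK (tangency), |GK| = √(8.7² + 21.3²) = 23.01 regardless of where E sits on A1. So K lies on both circle(R, 46.73) and circle(G, 23.01); the below-RV intersection is K = (34.79, -31.20). E is the foot of the tangent from K: E = (31.04, -10.23).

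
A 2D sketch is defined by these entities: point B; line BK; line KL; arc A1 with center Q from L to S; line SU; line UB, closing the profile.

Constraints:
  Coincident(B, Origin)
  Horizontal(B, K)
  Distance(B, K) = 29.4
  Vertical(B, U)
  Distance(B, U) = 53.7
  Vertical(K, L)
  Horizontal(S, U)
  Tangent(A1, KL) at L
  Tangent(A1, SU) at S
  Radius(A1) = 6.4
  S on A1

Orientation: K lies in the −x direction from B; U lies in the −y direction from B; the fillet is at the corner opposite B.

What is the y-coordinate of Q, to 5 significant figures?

-47.300

B is at the origin; BK is horizontal with |BK| = 29.4 and K on the −x side, so K = (-29.400, 0.0000). B and U share the same x with |BU| = 53.7 and U on the −y side, so U = (0.0000, -53.700). The virtual corner opposite B is at (-29.400, -53.700). The tangent condition forces QL to be normal to KL and tangency of A1 to SU means the radius QS is perpendicular to SU, with radius 6.4, so the center Q sits 6.4 in from both sides at Q = (-23.000, -47.300). So Q.y = -47.300.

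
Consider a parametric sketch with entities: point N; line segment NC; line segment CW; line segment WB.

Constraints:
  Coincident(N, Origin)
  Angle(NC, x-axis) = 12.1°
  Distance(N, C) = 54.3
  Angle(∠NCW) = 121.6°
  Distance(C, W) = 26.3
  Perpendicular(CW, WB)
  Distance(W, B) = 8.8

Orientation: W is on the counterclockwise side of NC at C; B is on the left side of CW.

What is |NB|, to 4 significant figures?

66.33

∠NCW = 121.6°, so CW runs at 12.1° + (180° − 121.6°) = 70.50° from the x-axis; with |CW| = 26.3, W = C + 26.3·(cos 70.50°, sin 70.50°) = (61.87, 36.17). CW ⟂ WB; with |WB| = 8.8 on the left of CW, B = W + 8.8·(-0.9426, 0.3338) = (53.58, 39.11). Then |NB| = |B − N| = 66.33.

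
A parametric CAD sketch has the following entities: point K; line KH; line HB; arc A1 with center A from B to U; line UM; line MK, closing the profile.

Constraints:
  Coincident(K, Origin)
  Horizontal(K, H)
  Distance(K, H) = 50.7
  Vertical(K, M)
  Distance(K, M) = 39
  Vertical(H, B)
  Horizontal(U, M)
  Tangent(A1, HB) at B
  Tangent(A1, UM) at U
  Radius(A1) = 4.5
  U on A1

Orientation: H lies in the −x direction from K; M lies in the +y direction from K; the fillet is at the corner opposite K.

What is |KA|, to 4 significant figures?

57.66

K is at the origin; K and H share the same y with |KH| = 50.7 and H on the −x side, so H = (-50.70, 0.000). K and M share the same x with |KM| = 39.0 and M on the +y side, so M = (0.000, 39.00). The virtual corner opposite K is at (-50.70, 39.00). Tangency of A1 to HB means the radius AB is perpendicular to HB and since A1 is tangent to UM there, AU ⟂ UM, with radius 4.5, so the center A sits 4.5 in from both sides at A = (-46.20, 34.50). Then |KA| = |A − K| = 57.66.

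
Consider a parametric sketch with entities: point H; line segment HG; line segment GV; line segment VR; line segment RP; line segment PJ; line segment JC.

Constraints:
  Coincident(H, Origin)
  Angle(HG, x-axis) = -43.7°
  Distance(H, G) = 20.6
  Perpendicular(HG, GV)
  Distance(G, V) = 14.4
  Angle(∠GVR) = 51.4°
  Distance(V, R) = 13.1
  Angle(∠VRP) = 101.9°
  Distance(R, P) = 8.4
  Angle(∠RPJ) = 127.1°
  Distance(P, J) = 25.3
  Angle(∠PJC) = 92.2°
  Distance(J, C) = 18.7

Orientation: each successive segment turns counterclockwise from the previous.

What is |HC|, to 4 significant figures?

44.85

H is at the origin; HG runs at -43.7° with length 20.6, so G = (14.89, -14.23). HG ⟂ GV, so GV runs at 46.30°; with |GV| = 14.4, V = (24.84, -3.821). ∠GVR = 51.4° gives VR at 174.9° from the x-axis; with |VR| = 13.1, R = (11.79, -2.657). ∠VRP = 101.9° gives RP at -107.0° from the x-axis; with |RP| = 8.4, P = (9.338, -10.69). ∠RPJ = 127.1° gives PJ at -54.10° from the x-axis; with |PJ| = 25.3, J = (24.17, -31.18). ∠PJC = 92.2° gives JC at 33.70° from the x-axis; with |JC| = 18.7, C = (39.73, -20.81). Then |HC| = |C − H| = 44.85.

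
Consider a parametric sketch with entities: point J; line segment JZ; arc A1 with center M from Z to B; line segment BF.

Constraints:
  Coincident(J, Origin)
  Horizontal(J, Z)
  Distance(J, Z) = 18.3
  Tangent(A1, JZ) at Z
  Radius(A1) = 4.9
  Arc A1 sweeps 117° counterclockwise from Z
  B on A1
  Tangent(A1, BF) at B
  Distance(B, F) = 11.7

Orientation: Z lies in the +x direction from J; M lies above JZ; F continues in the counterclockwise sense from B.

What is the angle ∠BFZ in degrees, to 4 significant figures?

23.92°

J is at the origin; JZ is horizontal with |JZ| = 18.3 and Z on the +x side, so Z = (18.30, 0.000). The tangent condition forces MZ to be normal to JZ, so M = Z + (0, 4.9) = (18.30, 4.900). On A1, Z sits at bearing -90° from M; a 117° counterclockwise sweep puts B at bearing 27°, so B = M + 4.9·(cos 27°, sin 27°) = (22.67, 7.125). Since A1 is tangent to BF there, MB ⟂ BF, so BF runs along (−sin 27°, cos 27°); with |BF| = 11.7, F = (17.35, 17.55). Then cos ∠BFZ = FB·FZ / (|FB||FZ|), giving 23.92°.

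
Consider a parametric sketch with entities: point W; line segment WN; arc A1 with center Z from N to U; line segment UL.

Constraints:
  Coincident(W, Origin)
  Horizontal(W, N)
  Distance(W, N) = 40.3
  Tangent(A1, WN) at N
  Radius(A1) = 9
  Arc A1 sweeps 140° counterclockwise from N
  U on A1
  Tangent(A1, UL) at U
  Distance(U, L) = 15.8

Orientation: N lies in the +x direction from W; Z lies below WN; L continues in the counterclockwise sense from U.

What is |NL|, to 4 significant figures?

26.81

W is at the origin; W and N share the same y with |WN| = 40.3 and N on the +x side, so N = (40.30, 0.000). A1 meets WN tangentially, so ZN is at right angles to WN, so Z = N + (0, -9) = (40.30, -9.000). On A1, N sits at bearing 90° from Z; a 140° counterclockwise sweep puts U at bearing 230°, so U = Z + 9.0·(cos 230°, sin 230°) = (34.51, -15.89). A1 meets UL tangentially, so ZU is at right angles to UL, so UL runs along (−sin 230°, cos 230°); with |UL| = 15.8, L = (46.62, -26.05). Then |NL| = |L − N| = 26.81.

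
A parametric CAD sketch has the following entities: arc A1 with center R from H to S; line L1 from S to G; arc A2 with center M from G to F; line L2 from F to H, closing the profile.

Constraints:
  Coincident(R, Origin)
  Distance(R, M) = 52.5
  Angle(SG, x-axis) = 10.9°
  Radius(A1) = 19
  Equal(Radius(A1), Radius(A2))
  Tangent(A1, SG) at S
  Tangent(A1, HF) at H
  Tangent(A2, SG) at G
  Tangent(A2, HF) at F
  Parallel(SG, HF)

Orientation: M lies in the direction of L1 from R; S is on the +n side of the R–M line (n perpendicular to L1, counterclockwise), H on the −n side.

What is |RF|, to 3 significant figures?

55.8

The slot axis is L1's direction at 10.9°, so u = (cos 10.9°, sin 10.9°) = (0.982, 0.189) and n = (−sin 10.9°, cos 10.9°) = (-0.189, 0.982). R is at the origin and M lies 52.5 along u from R, so M = 52.5·u = (51.6, 9.93). Tangency of A1 to both parallel lines with radius 19.0 puts S and H at R ± 19.0·n: S = (-3.59, 18.7), H = (3.59, -18.7). Equal radii place G and F the same way about M: G = M + 19.0·n = (48.0, 28.6), F = M − 19.0·n = (55.1, -8.73). Then |RF| = |F − R| = 55.8.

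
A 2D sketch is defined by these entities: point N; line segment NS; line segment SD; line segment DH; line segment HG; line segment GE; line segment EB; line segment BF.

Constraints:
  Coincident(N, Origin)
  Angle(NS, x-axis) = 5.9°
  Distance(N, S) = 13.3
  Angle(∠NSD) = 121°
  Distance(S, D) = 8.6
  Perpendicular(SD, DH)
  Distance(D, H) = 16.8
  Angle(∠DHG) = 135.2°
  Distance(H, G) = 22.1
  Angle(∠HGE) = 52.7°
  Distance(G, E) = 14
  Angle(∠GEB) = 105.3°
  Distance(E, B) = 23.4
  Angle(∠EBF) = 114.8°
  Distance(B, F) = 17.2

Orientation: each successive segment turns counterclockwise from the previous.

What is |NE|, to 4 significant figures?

7.499

N is at the origin; NS runs at 5.9° with length 13.3, so S = (13.23, 1.367). ∠NSD = 121.0° gives SD at 64.90° from the x-axis; with |SD| = 8.6, D = (16.88, 9.155). SD ⟂ DH, so DH runs at 154.9°; with |DH| = 16.8, H = (1.664, 16.28). ∠DHG = 135.2° gives HG at -160.3° from the x-axis; with |HG| = 22.1, G = (-19.14, 8.832). ∠HGE = 52.7° gives GE at -33.00° from the x-axis; with |GE| = 14.0, E = (-7.401, 1.207). Then |NE| = |E − N| = 7.499.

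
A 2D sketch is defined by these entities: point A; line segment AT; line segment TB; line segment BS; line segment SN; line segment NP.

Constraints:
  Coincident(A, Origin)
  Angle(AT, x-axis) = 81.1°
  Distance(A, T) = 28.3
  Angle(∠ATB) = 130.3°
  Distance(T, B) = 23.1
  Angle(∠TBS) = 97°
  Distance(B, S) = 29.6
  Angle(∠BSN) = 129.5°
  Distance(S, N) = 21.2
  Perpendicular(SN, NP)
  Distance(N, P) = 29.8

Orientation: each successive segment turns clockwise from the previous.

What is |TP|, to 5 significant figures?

26.040

A is at the origin; AT runs at 81.1° with length 28.3, so T = (4.3783, 27.959). ∠ATB = 130.3° gives TB at 31.400° from the x-axis; with |TB| = 23.1, B = (24.095, 39.995). ∠TBS = 97.0° gives BS at -51.600° from the x-axis; with |BS| = 29.6, S = (42.481, 16.797). ∠BSN = 129.5° gives SN at -102.10° from the x-axis; with |SN| = 21.2, N = (38.037, -3.9317). SN ⟂ NP, so NP runs at 167.90°; with |NP| = 29.8, P = (8.8994, 2.3149). Then |TP| = |P − T| = 26.040.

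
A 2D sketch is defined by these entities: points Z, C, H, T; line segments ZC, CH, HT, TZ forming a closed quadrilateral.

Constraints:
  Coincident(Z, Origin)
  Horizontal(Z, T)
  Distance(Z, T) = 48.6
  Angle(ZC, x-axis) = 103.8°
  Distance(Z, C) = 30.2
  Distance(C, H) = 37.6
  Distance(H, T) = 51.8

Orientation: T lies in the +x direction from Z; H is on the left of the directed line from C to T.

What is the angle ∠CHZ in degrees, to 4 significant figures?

33.25°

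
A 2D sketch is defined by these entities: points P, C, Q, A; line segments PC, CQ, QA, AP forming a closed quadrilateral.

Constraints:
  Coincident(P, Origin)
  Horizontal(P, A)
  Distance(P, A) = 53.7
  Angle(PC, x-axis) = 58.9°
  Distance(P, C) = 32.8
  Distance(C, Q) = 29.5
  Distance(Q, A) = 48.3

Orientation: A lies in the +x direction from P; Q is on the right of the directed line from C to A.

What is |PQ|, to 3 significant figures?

5.49

Checks: |CQ| = 29.50 ✓; |QA| = 48.30 ✓.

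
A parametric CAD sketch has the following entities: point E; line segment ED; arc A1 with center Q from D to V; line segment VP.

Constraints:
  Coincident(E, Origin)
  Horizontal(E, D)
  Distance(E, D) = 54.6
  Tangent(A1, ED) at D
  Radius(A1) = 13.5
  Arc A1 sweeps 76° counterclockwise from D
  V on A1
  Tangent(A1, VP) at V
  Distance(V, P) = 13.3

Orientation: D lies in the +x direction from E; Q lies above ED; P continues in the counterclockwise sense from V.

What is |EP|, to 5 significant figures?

74.596

E is at the origin; E and D share the same y with |ED| = 54.6 and D on the +x side, so D = (54.600, 0.0000). Tangency of A1 to ED means the radius QD is perpendicular to ED, so Q = D + (0, 13.5) = (54.600, 13.500). On A1, D sits at bearing -90° from Q; a 76° counterclockwise sweep puts V at bearing -14°, so V = Q + 13.5·(cos -14°, sin -14°) = (67.699, 10.234). The tangent condition forces QV to be normal to VP, so VP runs along (−sin -14°, cos -14°); with |VP| = 13.3, P = (70.917, 23.139). Then |EP| = |P − E| = 74.596.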